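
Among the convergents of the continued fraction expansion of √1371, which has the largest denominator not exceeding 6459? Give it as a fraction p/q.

101417/2739

√1371 = [37; 37, 74, …] (period length 2).
Convergents:
  p_0/q_0 = 37/1
  p_1/q_1 = 1370/37
  p_2/q_2 = 101417/2739
  p_3/q_3 = 3753799/101380
q_2 = 2739 ≤ 6459 < 101380 = q_3, so the answer is 101417/2739.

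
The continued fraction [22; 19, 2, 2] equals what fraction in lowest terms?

Using pₖ = aₖpₖ₋₁ + pₖ₋₂ and qₖ = aₖqₖ₋₁ + qₖ₋₂:
  k=0: a=22, p=22, q=1
  k=1: a=19, p=419, q=19
  k=2: a=2, p=860, q=39
  k=3: a=2, p=2139, q=97

2139/97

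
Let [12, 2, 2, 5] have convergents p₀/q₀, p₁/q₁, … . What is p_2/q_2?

Using pₖ = aₖpₖ₋₁ + pₖ₋₂, qₖ = aₖqₖ₋₁ + qₖ₋₂ (with p₋₁=1, p₋₂=0, q₋₁=0, q₋₂=1):
  k=0: a=12, p=12, q=1
  k=1: a=2, p=25, q=2
  k=2: a=2, p=62, q=5

62/5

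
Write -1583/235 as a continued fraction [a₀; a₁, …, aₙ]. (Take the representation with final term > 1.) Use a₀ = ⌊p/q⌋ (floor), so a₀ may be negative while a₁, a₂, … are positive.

-1583 = -7·235 + 62
235 = 3·62 + 49
62 = 1·49 + 13
49 = 3·13 + 10
13 = 1·10 + 3
10 = 3·3 + 1
3 = 3·1 + 0  (stop)
So -1583/235 = [-7; 3, 1, 3, 1, 3, 3].

[-7; 3, 1, 3, 1, 3, 3]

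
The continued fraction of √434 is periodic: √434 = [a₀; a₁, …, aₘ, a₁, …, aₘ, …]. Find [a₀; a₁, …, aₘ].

[20; 1, 4, 1, 40]

a₀ = ⌊√434⌋ = 20.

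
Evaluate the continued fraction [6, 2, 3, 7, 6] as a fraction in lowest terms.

Using pₖ = aₖpₖ₋₁ + pₖ₋₂ and qₖ = aₖqₖ₋₁ + qₖ₋₂:
  k=0: a=6, p=6, q=1
  k=1: a=2, p=13, q=2
  k=2: a=3, p=45, q=7
  k=3: a=7, p=328, q=51
  k=4: a=6, p=2013, q=313

2013/313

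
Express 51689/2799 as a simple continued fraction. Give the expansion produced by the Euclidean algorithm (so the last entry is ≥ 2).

[18; 2, 7, 15, 2, 2, 2]

51689 = 18·2799 + 1307
2799 = 2·1307 + 185
1307 = 7·185 + 12
185 = 15·12 + 5
12 = 2·5 + 2
5 = 2·2 + 1
2 = 2·1 + 0  (stop)
So 51689/2799 = [18; 2, 7, 15, 2, 2, 2].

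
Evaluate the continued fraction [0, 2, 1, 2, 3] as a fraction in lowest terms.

10/27

Using pₖ = aₖpₖ₋₁ + pₖ₋₂ and qₖ = aₖqₖ₋₁ + qₖ₋₂:
  k=0: a=0, p=0, q=1
  k=1: a=2, p=1, q=2
  k=2: a=1, p=1, q=3
  k=3: a=2, p=3, q=8
  k=4: a=3, p=10, q=27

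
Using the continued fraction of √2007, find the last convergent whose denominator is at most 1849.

√2007 = [44; 1, 3, 1, 88, …] (period length 4).
Convergents:
  p_0/q_0 = 44/1
  p_1/q_1 = 45/1
  p_2/q_2 = 179/4
  p_3/q_3 = 224/5
  p_4/q_4 = 19891/444
  p_5/q_5 = 20115/449
  p_6/q_6 = 80236/1791
  p_7/q_7 = 100351/2240
q_6 = 1791 ≤ 1849 < 2240 = q_7, so the answer is 80236/1791.

80236/1791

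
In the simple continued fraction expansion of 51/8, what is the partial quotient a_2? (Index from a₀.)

51 = 6·8 + 3   →  a_0 = 6
8 = 2·3 + 2   →  a_1 = 2
3 = 1·2 + 1   →  a_2 = 1

1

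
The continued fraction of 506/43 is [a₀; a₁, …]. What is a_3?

3

506 = 11·43 + 33   →  a_0 = 11
43 = 1·33 + 10   →  a_1 = 1
33 = 3·10 + 3   →  a_2 = 3
10 = 3·3 + 1   →  a_3 = 3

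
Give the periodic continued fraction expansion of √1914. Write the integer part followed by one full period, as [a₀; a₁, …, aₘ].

a₀ = ⌊√1914⌋ = 43.

[43; 1, 2, 1, 86]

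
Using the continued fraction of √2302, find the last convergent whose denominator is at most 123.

2303/48

√2302 = [47; 1, 46, 1, 94, …] (period length 4).
Convergents:
  p_0/q_0 = 47/1
  p_1/q_1 = 48/1
  p_2/q_2 = 2255/47
  p_3/q_3 = 2303/48
  p_4/q_4 = 218737/4559
q_3 = 48 ≤ 123 < 4559 = q_4, so the answer is 2303/48.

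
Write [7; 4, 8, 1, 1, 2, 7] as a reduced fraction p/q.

9481/1309

Using pₖ = aₖpₖ₋₁ + pₖ₋₂ and qₖ = aₖqₖ₋₁ + qₖ₋₂:
  k=0: a=7, p=7, q=1
  k=1: a=4, p=29, q=4
  k=2: a=8, p=239, q=33
  k=3: a=1, p=268, q=37
  k=4: a=1, p=507, q=70
  k=5: a=2, p=1282, q=177
  k=6: a=7, p=9481, q=1309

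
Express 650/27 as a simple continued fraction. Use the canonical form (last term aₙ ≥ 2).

650 = 24·27 + 2
27 = 13·2 + 1
2 = 2·1 + 0  (stop)
So 650/27 = [24; 13, 2].

[24; 13, 2]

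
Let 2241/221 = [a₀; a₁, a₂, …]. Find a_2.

7

2241 = 10·221 + 31   →  a_0 = 10
221 = 7·31 + 4   →  a_1 = 7
31 = 7·4 + 3   →  a_2 = 7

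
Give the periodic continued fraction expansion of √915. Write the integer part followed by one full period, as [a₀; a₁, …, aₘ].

a₀ = ⌊√915⌋ = 30.
With m₀=0, d₀=1 and mₖ₊₁ = dₖaₖ − mₖ, dₖ₊₁ = (n − mₖ₊₁²)/dₖ, aₖ₊₁ = ⌊(a₀+mₖ₊₁)/dₖ₊₁⌋:
  k=1: m=30, d=15, a=4
  k=2: m=30, d=1, a=60
d=1 and a=2a₀=60 at k=2, so the next step gives (m, d) = (30, 15) again — its k=1 value — and the period has length 2.

[30; 4, 60]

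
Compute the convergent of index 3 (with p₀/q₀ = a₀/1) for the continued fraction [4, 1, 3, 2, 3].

Using pₖ = aₖpₖ₋₁ + pₖ₋₂, qₖ = aₖqₖ₋₁ + qₖ₋₂ (with p₋₁=1, p₋₂=0, q₋₁=0, q₋₂=1):
  k=0: a=4, p=4, q=1
  k=1: a=1, p=5, q=1
  k=2: a=3, p=19, q=4
  k=3: a=2, p=43, q=9

43/9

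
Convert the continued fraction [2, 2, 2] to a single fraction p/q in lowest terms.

12/5

Fold from the inside: start with 2/1.
  2 + 1/2 = 5/2
  2 + 2/5 = 12/5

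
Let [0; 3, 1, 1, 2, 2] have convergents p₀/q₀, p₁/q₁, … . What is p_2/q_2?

Using pₖ = aₖpₖ₋₁ + pₖ₋₂, qₖ = aₖqₖ₋₁ + qₖ₋₂ (with p₋₁=1, p₋₂=0, q₋₁=0, q₋₂=1):
  k=0: a=0, p=0, q=1
  k=1: a=3, p=1, q=3
  k=2: a=1, p=1, q=4

1/4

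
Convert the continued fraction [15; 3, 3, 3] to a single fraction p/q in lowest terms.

505/33

Fold from the inside: start with 3/1.
  3 + 1/3 = 10/3
  3 + 3/10 = 33/10
  15 + 10/33 = 505/33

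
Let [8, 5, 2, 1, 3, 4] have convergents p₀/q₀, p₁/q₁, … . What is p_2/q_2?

Using pₖ = aₖpₖ₋₁ + pₖ₋₂, qₖ = aₖqₖ₋₁ + qₖ₋₂ (with p₋₁=1, p₋₂=0, q₋₁=0, q₋₂=1):
  k=0: a=8, p=8, q=1
  k=1: a=5, p=41, q=5
  k=2: a=2, p=90, q=11

90/11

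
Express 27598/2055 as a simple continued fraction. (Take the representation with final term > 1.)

[13; 2, 3, 18, 16]

27598 = 13*2055 + 883
2055 = 2*883 + 289
883 = 3*289 + 16
289 = 18*16 + 1
16 = 16*1 + 0  (stop)
So 27598/2055 = [13; 2, 3, 18, 16].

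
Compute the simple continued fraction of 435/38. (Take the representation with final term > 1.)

[11; 2, 4, 4]

435 = 11·38 + 17
38 = 2·17 + 4
17 = 4·4 + 1
4 = 4·1 + 0  (stop)
So 435/38 = [11; 2, 4, 4].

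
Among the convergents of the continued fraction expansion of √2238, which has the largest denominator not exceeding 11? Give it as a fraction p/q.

473/10

√2238 = [47; 3, 3, 1, 30, 1, 3, 3, 94, …] (period length 8).
Convergents:
  p_0/q_0 = 47/1
  p_1/q_1 = 142/3
  p_2/q_2 = 473/10
  p_3/q_3 = 615/13
q_2 = 10 ≤ 11 < 13 = q_3, so the answer is 473/10.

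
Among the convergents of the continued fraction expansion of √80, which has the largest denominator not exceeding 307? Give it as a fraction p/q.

√80 = [8; 1, 16, …] (period length 2).
Convergents:
  p_0/q_0 = 8/1
  p_1/q_1 = 9/1
  p_2/q_2 = 152/17
  p_3/q_3 = 161/18
  p_4/q_4 = 2728/305
  p_5/q_5 = 2889/323
q_4 = 305 ≤ 307 < 323 = q_5, so the answer is 2728/305.

2728/305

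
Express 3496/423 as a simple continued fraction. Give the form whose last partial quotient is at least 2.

3496 = 8*423 + 112
423 = 3*112 + 87
112 = 1*87 + 25
87 = 3*25 + 12
25 = 2*12 + 1
12 = 12*1 + 0  (stop)
So 3496/423 = [8; 3, 1, 3, 2, 12].

[8; 3, 1, 3, 2, 12]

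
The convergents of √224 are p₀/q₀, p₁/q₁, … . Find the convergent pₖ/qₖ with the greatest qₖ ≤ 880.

√224 = [14; 1, 28, …] (period length 2).
Convergents:
  p_0/q_0 = 14/1
  p_1/q_1 = 15/1
  p_2/q_2 = 434/29
  p_3/q_3 = 449/30
  p_4/q_4 = 13006/869
  p_5/q_5 = 13455/899
q_4 = 869 ≤ 880 < 899 = q_5, so the answer is 13006/869.

13006/869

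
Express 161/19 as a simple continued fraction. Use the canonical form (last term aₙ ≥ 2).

[8; 2, 9]

161 = 8·19 + 9
19 = 2·9 + 1
9 = 9·1 + 0  (stop)
So 161/19 = [8; 2, 9].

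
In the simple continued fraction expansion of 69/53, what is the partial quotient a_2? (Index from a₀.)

69 = 1·53 + 16   →  a_0 = 1
53 = 3·16 + 5   →  a_1 = 3
16 = 3·5 + 1   →  a_2 = 3

3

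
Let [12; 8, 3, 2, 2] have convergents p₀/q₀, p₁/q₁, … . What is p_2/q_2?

Using pₖ = aₖpₖ₋₁ + pₖ₋₂, qₖ = aₖqₖ₋₁ + qₖ₋₂ (with p₋₁=1, p₋₂=0, q₋₁=0, q₋₂=1):
  k=0: a=12, p=12, q=1
  k=1: a=8, p=97, q=8
  k=2: a=3, p=303, q=25

303/25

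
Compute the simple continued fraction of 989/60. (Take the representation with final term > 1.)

989 = 16×60 + 29
60 = 2×29 + 2
29 = 14×2 + 1
2 = 2×1 + 0  (stop)
So 989/60 = [16; 2, 14, 2].

[16; 2, 14, 2]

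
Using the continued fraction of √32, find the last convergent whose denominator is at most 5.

√32 = [5; 1, 1, 1, 10, …] (period length 4).
Convergents:
  p_0/q_0 = 5/1
  p_1/q_1 = 6/1
  p_2/q_2 = 11/2
  p_3/q_3 = 17/3
  p_4/q_4 = 181/32
q_3 = 3 ≤ 5 < 32 = q_4, so the answer is 17/3.

17/3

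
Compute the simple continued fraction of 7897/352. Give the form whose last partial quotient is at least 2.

7897 = 22*352 + 153
352 = 2*153 + 46
153 = 3*46 + 15
46 = 3*15 + 1
15 = 15*1 + 0  (stop)
So 7897/352 = [22; 2, 3, 3, 15].

[22; 2, 3, 3, 15]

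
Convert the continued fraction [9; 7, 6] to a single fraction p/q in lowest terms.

393/43

Fold from the inside: start with 6/1.
  7 + 1/6 = 43/6
  9 + 6/43 = 393/43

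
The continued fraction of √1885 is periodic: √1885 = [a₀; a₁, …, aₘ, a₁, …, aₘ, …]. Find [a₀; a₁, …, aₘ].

[43; 2, 2, 2, 86]

a₀ = ⌊√1885⌋ = 43.
With m₀=0, d₀=1 and mₖ₊₁ = dₖaₖ − mₖ, dₖ₊₁ = (n − mₖ₊₁²)/dₖ, aₖ₊₁ = ⌊(a₀+mₖ₊₁)/dₖ₊₁⌋:
  k=1: m=43, d=36, a=2
  k=2: m=29, d=29, a=2
  k=3: m=29, d=36, a=2
  k=4: m=43, d=1, a=86
d=1 and a=2a₀=86 at k=4, so the next step gives (m, d) = (43, 36) again — its k=1 value — and the period has length 4.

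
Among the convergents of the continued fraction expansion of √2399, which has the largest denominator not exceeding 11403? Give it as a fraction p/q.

√2399 = [48; 1, 47, 1, 96, …] (period length 4).
Convergents:
  p_0/q_0 = 48/1
  p_1/q_1 = 49/1
  p_2/q_2 = 2351/48
  p_3/q_3 = 2400/49
  p_4/q_4 = 232751/4752
  p_5/q_5 = 235151/4801
  p_6/q_6 = 11284848/230399
q_5 = 4801 ≤ 11403 < 230399 = q_6, so the answer is 235151/4801.

235151/4801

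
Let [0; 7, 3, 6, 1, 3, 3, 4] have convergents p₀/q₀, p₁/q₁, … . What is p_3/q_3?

19/139

Using pₖ = aₖpₖ₋₁ + pₖ₋₂, qₖ = aₖqₖ₋₁ + qₖ₋₂ (with p₋₁=1, p₋₂=0, q₋₁=0, q₋₂=1):
  k=0: a=0, p=0, q=1
  k=1: a=7, p=1, q=7
  k=2: a=3, p=3, q=22
  k=3: a=6, p=19, q=139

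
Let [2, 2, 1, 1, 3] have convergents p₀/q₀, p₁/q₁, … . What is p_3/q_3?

12/5

Using pₖ = aₖpₖ₋₁ + pₖ₋₂, qₖ = aₖqₖ₋₁ + qₖ₋₂ (with p₋₁=1, p₋₂=0, q₋₁=0, q₋₂=1):
  k=0: a=2, p=2, q=1
  k=1: a=2, p=5, q=2
  k=2: a=1, p=7, q=3
  k=3: a=1, p=12, q=5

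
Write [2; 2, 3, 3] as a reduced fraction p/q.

Using pₖ = aₖpₖ₋₁ + pₖ₋₂ and qₖ = aₖqₖ₋₁ + qₖ₋₂:
  k=0: a=2, p=2, q=1
  k=1: a=2, p=5, q=2
  k=2: a=3, p=17, q=7
  k=3: a=3, p=56, q=23

56/23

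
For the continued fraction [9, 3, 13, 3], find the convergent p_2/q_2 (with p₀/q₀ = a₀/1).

373/40

Using pₖ = aₖpₖ₋₁ + pₖ₋₂, qₖ = aₖqₖ₋₁ + qₖ₋₂ (with p₋₁=1, p₋₂=0, q₋₁=0, q₋₂=1):
  k=0: a=9, p=9, q=1
  k=1: a=3, p=28, q=3
  k=2: a=13, p=373, q=40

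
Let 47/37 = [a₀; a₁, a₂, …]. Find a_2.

47 = 1·37 + 10   →  a_0 = 1
37 = 3·10 + 7   →  a_1 = 3
10 = 1·7 + 3   →  a_2 = 1

1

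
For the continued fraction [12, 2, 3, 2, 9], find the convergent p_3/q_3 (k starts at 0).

Using pₖ = aₖpₖ₋₁ + pₖ₋₂, qₖ = aₖqₖ₋₁ + qₖ₋₂ (with p₋₁=1, p₋₂=0, q₋₁=0, q₋₂=1):
  k=0: a=12, p=12, q=1
  k=1: a=2, p=25, q=2
  k=2: a=3, p=87, q=7
  k=3: a=2, p=199, q=16

199/16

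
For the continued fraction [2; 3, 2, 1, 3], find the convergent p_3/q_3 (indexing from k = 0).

Using pₖ = aₖpₖ₋₁ + pₖ₋₂, qₖ = aₖqₖ₋₁ + qₖ₋₂ (with p₋₁=1, p₋₂=0, q₋₁=0, q₋₂=1):
  k=0: a=2, p=2, q=1
  k=1: a=3, p=7, q=3
  k=2: a=2, p=16, q=7
  k=3: a=1, p=23, q=10

23/10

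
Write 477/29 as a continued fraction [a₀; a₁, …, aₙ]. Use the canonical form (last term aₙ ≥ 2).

[16; 2, 4, 3]

477 = 16×29 + 13
29 = 2×13 + 3
13 = 4×3 + 1
3 = 3×1 + 0  (stop)
So 477/29 = [16; 2, 4, 3].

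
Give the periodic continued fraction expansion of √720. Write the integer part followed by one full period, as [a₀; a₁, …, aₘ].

[26; 1, 4, 1, 52]

a₀ = ⌊√720⌋ = 26.
With m₀=0, d₀=1 and mₖ₊₁ = dₖaₖ − mₖ, dₖ₊₁ = (n − mₖ₊₁²)/dₖ, aₖ₊₁ = ⌊(a₀+mₖ₊₁)/dₖ₊₁⌋:
  k=1: m=26, d=44, a=1
  k=2: m=18, d=9, a=4
  k=3: m=18, d=44, a=1
  k=4: m=26, d=1, a=52
d=1 and a=2a₀=52 at k=4, so the next step gives (m, d) = (26, 44) again — its k=1 value — and the period has length 4.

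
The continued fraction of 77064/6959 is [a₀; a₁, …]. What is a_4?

77064 = 11·6959 + 515   →  a_0 = 11
6959 = 13·515 + 264   →  a_1 = 13
515 = 1·264 + 251   →  a_2 = 1
264 = 1·251 + 13   →  a_3 = 1
251 = 19·13 + 4   →  a_4 = 19

19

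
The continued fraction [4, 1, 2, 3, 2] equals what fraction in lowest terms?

Using pₖ = aₖpₖ₋₁ + pₖ₋₂ and qₖ = aₖqₖ₋₁ + qₖ₋₂:
  k=0: a=4, p=4, q=1
  k=1: a=1, p=5, q=1
  k=2: a=2, p=14, q=3
  k=3: a=3, p=47, q=10
  k=4: a=2, p=108, q=23

108/23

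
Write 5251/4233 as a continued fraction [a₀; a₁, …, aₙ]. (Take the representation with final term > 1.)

5251 = 1×4233 + 1018
4233 = 4×1018 + 161
1018 = 6×161 + 52
161 = 3×52 + 5
52 = 10×5 + 2
5 = 2×2 + 1
2 = 2×1 + 0  (stop)
So 5251/4233 = [1; 4, 6, 3, 10, 2, 2].

[1; 4, 6, 3, 10, 2, 2]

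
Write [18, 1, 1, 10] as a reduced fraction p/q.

389/21

Fold from the inside: start with 10/1.
  1 + 1/10 = 11/10
  1 + 10/11 = 21/11
  18 + 11/21 = 389/21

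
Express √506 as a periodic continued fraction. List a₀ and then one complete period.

a₀ = ⌊√506⌋ = 22.
With m₀=0, d₀=1 and mₖ₊₁ = dₖaₖ − mₖ, dₖ₊₁ = (n − mₖ₊₁²)/dₖ, aₖ₊₁ = ⌊(a₀+mₖ₊₁)/dₖ₊₁⌋:
  k=1: m=22, d=22, a=2
  k=2: m=22, d=1, a=44
d=1 and a=2a₀=44 at k=2, so the next step gives (m, d) = (22, 22) again — its k=1 value — and the period has length 2.

[22; 2, 44]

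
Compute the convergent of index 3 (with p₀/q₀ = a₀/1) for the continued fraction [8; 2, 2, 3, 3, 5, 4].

Using pₖ = aₖpₖ₋₁ + pₖ₋₂, qₖ = aₖqₖ₋₁ + qₖ₋₂ (with p₋₁=1, p₋₂=0, q₋₁=0, q₋₂=1):
  k=0: a=8, p=8, q=1
  k=1: a=2, p=17, q=2
  k=2: a=2, p=42, q=5
  k=3: a=3, p=143, q=17

143/17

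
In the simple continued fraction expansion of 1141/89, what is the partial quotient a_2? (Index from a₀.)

1141 = 12·89 + 73   →  a_0 = 12
89 = 1·73 + 16   →  a_1 = 1
73 = 4·16 + 9   →  a_2 = 4

4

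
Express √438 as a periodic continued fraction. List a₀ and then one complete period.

[20; 1, 12, 1, 40]

a₀ = ⌊√438⌋ = 20.
With m₀=0, d₀=1 and mₖ₊₁ = dₖaₖ − mₖ, dₖ₊₁ = (n − mₖ₊₁²)/dₖ, aₖ₊₁ = ⌊(a₀+mₖ₊₁)/dₖ₊₁⌋:
  k=1: m=20, d=38, a=1
  k=2: m=18, d=3, a=12
  k=3: m=18, d=38, a=1
  k=4: m=20, d=1, a=40
d=1 and a=2a₀=40 at k=4, so the next step gives (m, d) = (20, 38) again — its k=1 value — and the period has length 4.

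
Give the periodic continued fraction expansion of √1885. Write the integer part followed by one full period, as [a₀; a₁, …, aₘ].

[43; 2, 2, 2, 86]

a₀ = ⌊√1885⌋ = 43.
With m₀=0, d₀=1 and mₖ₊₁ = dₖaₖ − mₖ, dₖ₊₁ = (n − mₖ₊₁²)/dₖ, aₖ₊₁ = ⌊(a₀+mₖ₊₁)/dₖ₊₁⌋:
  k=1: m=43, d=36, a=2
  k=2: m=29, d=29, a=2
  k=3: m=29, d=36, a=2
  k=4: m=43, d=1, a=86
d=1 and a=2a₀=86 at k=4, so the next step gives (m, d) = (43, 36) again — its k=1 value — and the period has length 4.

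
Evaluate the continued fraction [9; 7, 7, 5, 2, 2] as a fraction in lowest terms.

Using pₖ = aₖpₖ₋₁ + pₖ₋₂ and qₖ = aₖqₖ₋₁ + qₖ₋₂:
  k=0: a=9, p=9, q=1
  k=1: a=7, p=64, q=7
  k=2: a=7, p=457, q=50
  k=3: a=5, p=2349, q=257
  k=4: a=2, p=5155, q=564
  k=5: a=2, p=12659, q=1385

12659/1385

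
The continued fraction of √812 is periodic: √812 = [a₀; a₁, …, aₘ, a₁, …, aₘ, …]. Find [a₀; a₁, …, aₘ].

a₀ = ⌊√812⌋ = 28.
With m₀=0, d₀=1 and mₖ₊₁ = dₖaₖ − mₖ, dₖ₊₁ = (n − mₖ₊₁²)/dₖ, aₖ₊₁ = ⌊(a₀+mₖ₊₁)/dₖ₊₁⌋:
  k=1: m=28, d=28, a=2
  k=2: m=28, d=1, a=56
d=1 and a=2a₀=56 at k=2, so the next step gives (m, d) = (28, 28) again — its k=1 value — and the period has length 2.

[28; 2, 56]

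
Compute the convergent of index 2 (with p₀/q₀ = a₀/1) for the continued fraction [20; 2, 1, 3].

61/3

Using pₖ = aₖpₖ₋₁ + pₖ₋₂, qₖ = aₖqₖ₋₁ + qₖ₋₂ (with p₋₁=1, p₋₂=0, q₋₁=0, q₋₂=1):
  k=0: a=20, p=20, q=1
  k=1: a=2, p=41, q=2
  k=2: a=1, p=61, q=3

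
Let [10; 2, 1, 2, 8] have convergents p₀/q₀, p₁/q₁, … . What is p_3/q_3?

Using pₖ = aₖpₖ₋₁ + pₖ₋₂, qₖ = aₖqₖ₋₁ + qₖ₋₂ (with p₋₁=1, p₋₂=0, q₋₁=0, q₋₂=1):
  k=0: a=10, p=10, q=1
  k=1: a=2, p=21, q=2
  k=2: a=1, p=31, q=3
  k=3: a=2, p=83, q=8

83/8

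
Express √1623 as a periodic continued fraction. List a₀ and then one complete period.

[40; 3, 2, 26, 2, 3, 80]

a₀ = ⌊√1623⌋ = 40.
With m₀=0, d₀=1 and mₖ₊₁ = dₖaₖ − mₖ, dₖ₊₁ = (n − mₖ₊₁²)/dₖ, aₖ₊₁ = ⌊(a₀+mₖ₊₁)/dₖ₊₁⌋:
  k=1: m=40, d=23, a=3
  k=2: m=29, d=34, a=2
  k=3: m=39, d=3, a=26
  k=4: m=39, d=34, a=2
  k=5: m=29, d=23, a=3
  k=6: m=40, d=1, a=80
d=1 and a=2a₀=80 at k=6, so the next step gives (m, d) = (40, 23) again — its k=1 value — and the period has length 6.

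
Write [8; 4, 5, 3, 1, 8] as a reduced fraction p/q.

6352/771

Fold from the inside: start with 8/1.
  1 + 1/8 = 9/8
  3 + 8/9 = 35/9
  5 + 9/35 = 184/35
  4 + 35/184 = 771/184
  8 + 184/771 = 6352/771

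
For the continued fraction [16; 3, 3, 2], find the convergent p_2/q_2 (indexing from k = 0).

163/10

Using pₖ = aₖpₖ₋₁ + pₖ₋₂, qₖ = aₖqₖ₋₁ + qₖ₋₂ (with p₋₁=1, p₋₂=0, q₋₁=0, q₋₂=1):
  k=0: a=16, p=16, q=1
  k=1: a=3, p=49, q=3
  k=2: a=3, p=163, q=10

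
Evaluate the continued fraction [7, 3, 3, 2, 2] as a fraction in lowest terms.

Fold from the inside: start with 2/1.
  2 + 1/2 = 5/2
  3 + 2/5 = 17/5
  3 + 5/17 = 56/17
  7 + 17/56 = 409/56

409/56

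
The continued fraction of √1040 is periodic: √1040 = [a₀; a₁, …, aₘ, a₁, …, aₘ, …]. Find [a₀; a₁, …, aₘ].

a₀ = ⌊√1040⌋ = 32.
With m₀=0, d₀=1 and mₖ₊₁ = dₖaₖ − mₖ, dₖ₊₁ = (n − mₖ₊₁²)/dₖ, aₖ₊₁ = ⌊(a₀+mₖ₊₁)/dₖ₊₁⌋:
  k=1: m=32, d=16, a=4
  k=2: m=32, d=1, a=64
d=1 and a=2a₀=64 at k=2, so the next step gives (m, d) = (32, 16) again — its k=1 value — and the period has length 2.

[32; 4, 64]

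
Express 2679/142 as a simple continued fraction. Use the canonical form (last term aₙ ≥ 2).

[18; 1, 6, 2, 9]

2679 = 18·142 + 123
142 = 1·123 + 19
123 = 6·19 + 9
19 = 2·9 + 1
9 = 9·1 + 0  (stop)
So 2679/142 = [18; 1, 6, 2, 9].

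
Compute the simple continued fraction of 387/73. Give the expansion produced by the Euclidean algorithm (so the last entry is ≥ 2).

[5; 3, 3, 7]

387 = 5×73 + 22
73 = 3×22 + 7
22 = 3×7 + 1
7 = 7×1 + 0  (stop)
So 387/73 = [5; 3, 3, 7].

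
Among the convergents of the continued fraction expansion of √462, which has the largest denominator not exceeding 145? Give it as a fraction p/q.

√462 = [21; 2, 42, …] (period length 2).
Convergents:
  p_0/q_0 = 21/1
  p_1/q_1 = 43/2
  p_2/q_2 = 1827/85
  p_3/q_3 = 3697/172
q_2 = 85 ≤ 145 < 172 = q_3, so the answer is 1827/85.

1827/85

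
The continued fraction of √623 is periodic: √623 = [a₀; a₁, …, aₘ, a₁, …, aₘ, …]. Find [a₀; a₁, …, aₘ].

[24; 1, 23, 1, 48]

a₀ = ⌊√623⌋ = 24.
With m₀=0, d₀=1 and mₖ₊₁ = dₖaₖ − mₖ, dₖ₊₁ = (n − mₖ₊₁²)/dₖ, aₖ₊₁ = ⌊(a₀+mₖ₊₁)/dₖ₊₁⌋:
  k=1: m=24, d=47, a=1
  k=2: m=23, d=2, a=23
  k=3: m=23, d=47, a=1
  k=4: m=24, d=1, a=48
d=1 and a=2a₀=48 at k=4, so the next step gives (m, d) = (24, 47) again — its k=1 value — and the period has length 4.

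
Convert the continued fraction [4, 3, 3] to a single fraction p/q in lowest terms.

43/10

Using pₖ = aₖpₖ₋₁ + pₖ₋₂ and qₖ = aₖqₖ₋₁ + qₖ₋₂:
  k=0: a=4, p=4, q=1
  k=1: a=3, p=13, q=3
  k=2: a=3, p=43, q=10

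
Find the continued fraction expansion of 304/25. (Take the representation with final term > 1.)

[12; 6, 4]

304 = 12*25 + 4
25 = 6*4 + 1
4 = 4*1 + 0  (stop)
So 304/25 = [12; 6, 4].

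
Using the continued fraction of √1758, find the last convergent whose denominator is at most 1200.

√1758 = [41; 1, 12, 1, 82, …] (period length 4).
Convergents:
  p_0/q_0 = 41/1
  p_1/q_1 = 42/1
  p_2/q_2 = 545/13
  p_3/q_3 = 587/14
  p_4/q_4 = 48679/1161
  p_5/q_5 = 49266/1175
  p_6/q_6 = 639871/15261
q_5 = 1175 ≤ 1200 < 15261 = q_6, so the answer is 49266/1175.

49266/1175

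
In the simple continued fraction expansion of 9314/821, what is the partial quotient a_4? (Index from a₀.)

9

9314 = 11·821 + 283   →  a_0 = 11
821 = 2·283 + 255   →  a_1 = 2
283 = 1·255 + 28   →  a_2 = 1
255 = 9·28 + 3   →  a_3 = 9
28 = 9·3 + 1   →  a_4 = 9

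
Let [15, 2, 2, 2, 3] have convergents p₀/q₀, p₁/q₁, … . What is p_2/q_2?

Using pₖ = aₖpₖ₋₁ + pₖ₋₂, qₖ = aₖqₖ₋₁ + qₖ₋₂ (with p₋₁=1, p₋₂=0, q₋₁=0, q₋₂=1):
  k=0: a=15, p=15, q=1
  k=1: a=2, p=31, q=2
  k=2: a=2, p=77, q=5

77/5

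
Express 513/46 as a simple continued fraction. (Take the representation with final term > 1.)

513 = 11×46 + 7
46 = 6×7 + 4
7 = 1×4 + 3
4 = 1×3 + 1
3 = 3×1 + 0  (stop)
So 513/46 = [11; 6, 1, 1, 3].

[11; 6, 1, 1, 3]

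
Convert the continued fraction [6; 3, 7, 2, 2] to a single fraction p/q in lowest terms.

Using pₖ = aₖpₖ₋₁ + pₖ₋₂ and qₖ = aₖqₖ₋₁ + qₖ₋₂:
  k=0: a=6, p=6, q=1
  k=1: a=3, p=19, q=3
  k=2: a=7, p=139, q=22
  k=3: a=2, p=297, q=47
  k=4: a=2, p=733, q=116

733/116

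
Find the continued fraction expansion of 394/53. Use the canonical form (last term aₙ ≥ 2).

394 = 7×53 + 23
53 = 2×23 + 7
23 = 3×7 + 2
7 = 3×2 + 1
2 = 2×1 + 0  (stop)
So 394/53 = [7; 2, 3, 3, 2].

[7; 2, 3, 3, 2]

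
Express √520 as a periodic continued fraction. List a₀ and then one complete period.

a₀ = ⌊√520⌋ = 22.
With m₀=0, d₀=1 and mₖ₊₁ = dₖaₖ − mₖ, dₖ₊₁ = (n − mₖ₊₁²)/dₖ, aₖ₊₁ = ⌊(a₀+mₖ₊₁)/dₖ₊₁⌋:
  k=1: m=22, d=36, a=1
  k=2: m=14, d=9, a=4
  k=3: m=22, d=4, a=11
  k=4: m=22, d=9, a=4
  k=5: m=14, d=36, a=1
  k=6: m=22, d=1, a=44
d=1 and a=2a₀=44 at k=6, so the next step gives (m, d) = (22, 36) again — its k=1 value — and the period has length 6.

[22; 1, 4, 11, 4, 1, 44]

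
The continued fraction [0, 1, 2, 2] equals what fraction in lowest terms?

Fold from the inside: start with 2/1.
  2 + 1/2 = 5/2
  1 + 2/5 = 7/5
  0 + 5/7 = 5/7

5/7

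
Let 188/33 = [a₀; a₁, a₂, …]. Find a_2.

188 = 5·33 + 23   →  a_0 = 5
33 = 1·23 + 10   →  a_1 = 1
23 = 2·10 + 3   →  a_2 = 2

2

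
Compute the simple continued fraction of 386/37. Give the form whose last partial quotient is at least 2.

386 = 10·37 + 16
37 = 2·16 + 5
16 = 3·5 + 1
5 = 5·1 + 0  (stop)
So 386/37 = [10; 2, 3, 5].

[10; 2, 3, 5]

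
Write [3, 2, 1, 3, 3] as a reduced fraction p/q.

121/36

Using pₖ = aₖpₖ₋₁ + pₖ₋₂ and qₖ = aₖqₖ₋₁ + qₖ₋₂:
  k=0: a=3, p=3, q=1
  k=1: a=2, p=7, q=2
  k=2: a=1, p=10, q=3
  k=3: a=3, p=37, q=11
  k=4: a=3, p=121, q=36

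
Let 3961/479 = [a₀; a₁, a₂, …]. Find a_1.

3

3961 = 8·479 + 129   →  a_0 = 8
479 = 3·129 + 92   →  a_1 = 3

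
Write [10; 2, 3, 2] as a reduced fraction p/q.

Using pₖ = aₖpₖ₋₁ + pₖ₋₂ and qₖ = aₖqₖ₋₁ + qₖ₋₂:
  k=0: a=10, p=10, q=1
  k=1: a=2, p=21, q=2
  k=2: a=3, p=73, q=7
  k=3: a=2, p=167, q=16

167/16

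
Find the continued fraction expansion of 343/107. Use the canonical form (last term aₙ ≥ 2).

343 = 3×107 + 22
107 = 4×22 + 19
22 = 1×19 + 3
19 = 6×3 + 1
3 = 3×1 + 0  (stop)
So 343/107 = [3; 4, 1, 6, 3].

[3; 4, 1, 6, 3]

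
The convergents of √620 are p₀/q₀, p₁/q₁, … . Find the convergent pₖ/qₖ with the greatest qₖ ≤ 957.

√620 = [24; 1, 8, 1, 48, …] (period length 4).
Convergents:
  p_0/q_0 = 24/1
  p_1/q_1 = 25/1
  p_2/q_2 = 224/9
  p_3/q_3 = 249/10
  p_4/q_4 = 12176/489
  p_5/q_5 = 12425/499
  p_6/q_6 = 111576/4481
q_5 = 499 ≤ 957 < 4481 = q_6, so the answer is 12425/499.

12425/499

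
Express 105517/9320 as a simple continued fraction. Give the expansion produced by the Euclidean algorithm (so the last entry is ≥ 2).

[11; 3, 9, 9, 7, 5]

105517 = 11*9320 + 2997
9320 = 3*2997 + 329
2997 = 9*329 + 36
329 = 9*36 + 5
36 = 7*5 + 1
5 = 5*1 + 0  (stop)
So 105517/9320 = [11; 3, 9, 9, 7, 5].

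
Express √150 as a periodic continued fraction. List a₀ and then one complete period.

[12; 4, 24]

a₀ = ⌊√150⌋ = 12.
With m₀=0, d₀=1 and mₖ₊₁ = dₖaₖ − mₖ, dₖ₊₁ = (n − mₖ₊₁²)/dₖ, aₖ₊₁ = ⌊(a₀+mₖ₊₁)/dₖ₊₁⌋:
  k=1: m=12, d=6, a=4
  k=2: m=12, d=1, a=24
d=1 and a=2a₀=24 at k=2, so the next step gives (m, d) = (12, 6) again — its k=1 value — and the period has length 2.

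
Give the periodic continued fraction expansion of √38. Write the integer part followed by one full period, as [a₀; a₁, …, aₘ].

[6; 6, 12]

a₀ = ⌊√38⌋ = 6.
With m₀=0, d₀=1 and mₖ₊₁ = dₖaₖ − mₖ, dₖ₊₁ = (n − mₖ₊₁²)/dₖ, aₖ₊₁ = ⌊(a₀+mₖ₊₁)/dₖ₊₁⌋:
  k=1: m=6, d=2, a=6
  k=2: m=6, d=1, a=12
d=1 and a=2a₀=12 at k=2, so the next step gives (m, d) = (6, 2) again — its k=1 value — and the period has length 2.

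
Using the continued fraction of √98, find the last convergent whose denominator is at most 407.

√98 = [9; 1, 8, 1, 18, …] (period length 4).
Convergents:
  p_0/q_0 = 9/1
  p_1/q_1 = 10/1
  p_2/q_2 = 89/9
  p_3/q_3 = 99/10
  p_4/q_4 = 1871/189
  p_5/q_5 = 1970/199
  p_6/q_6 = 17631/1781
q_5 = 199 ≤ 407 < 1781 = q_6, so the answer is 1970/199.

1970/199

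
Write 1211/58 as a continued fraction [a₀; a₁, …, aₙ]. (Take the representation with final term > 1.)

[20; 1, 7, 3, 2]

1211 = 20·58 + 51
58 = 1·51 + 7
51 = 7·7 + 2
7 = 3·2 + 1
2 = 2·1 + 0  (stop)
So 1211/58 = [20; 1, 7, 3, 2].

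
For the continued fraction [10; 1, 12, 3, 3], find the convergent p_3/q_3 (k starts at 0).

437/40

Using pₖ = aₖpₖ₋₁ + pₖ₋₂, qₖ = aₖqₖ₋₁ + qₖ₋₂ (with p₋₁=1, p₋₂=0, q₋₁=0, q₋₂=1):
  k=0: a=10, p=10, q=1
  k=1: a=1, p=11, q=1
  k=2: a=12, p=142, q=13
  k=3: a=3, p=437, q=40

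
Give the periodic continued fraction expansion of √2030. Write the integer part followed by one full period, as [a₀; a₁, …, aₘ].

[45; 18, 90]

a₀ = ⌊√2030⌋ = 45.
With m₀=0, d₀=1 and mₖ₊₁ = dₖaₖ − mₖ, dₖ₊₁ = (n − mₖ₊₁²)/dₖ, aₖ₊₁ = ⌊(a₀+mₖ₊₁)/dₖ₊₁⌋:
  k=1: m=45, d=5, a=18
  k=2: m=45, d=1, a=90
d=1 and a=2a₀=90 at k=2, so the next step gives (m, d) = (45, 5) again — its k=1 value — and the period has length 2.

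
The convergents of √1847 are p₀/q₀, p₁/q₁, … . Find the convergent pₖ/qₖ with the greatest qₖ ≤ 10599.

√1847 = [42; 1, 41, 1, 84, …] (period length 4).
Convergents:
  p_0/q_0 = 42/1
  p_1/q_1 = 43/1
  p_2/q_2 = 1805/42
  p_3/q_3 = 1848/43
  p_4/q_4 = 157037/3654
  p_5/q_5 = 158885/3697
  p_6/q_6 = 6671322/155231
q_5 = 3697 ≤ 10599 < 155231 = q_6, so the answer is 158885/3697.

158885/3697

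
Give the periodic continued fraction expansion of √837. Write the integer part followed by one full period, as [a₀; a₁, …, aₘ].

a₀ = ⌊√837⌋ = 28.
With m₀=0, d₀=1 and mₖ₊₁ = dₖaₖ − mₖ, dₖ₊₁ = (n − mₖ₊₁²)/dₖ, aₖ₊₁ = ⌊(a₀+mₖ₊₁)/dₖ₊₁⌋:
  k=1: m=28, d=53, a=1
  k=2: m=25, d=4, a=13
  k=3: m=27, d=27, a=2
  k=4: m=27, d=4, a=13
  k=5: m=25, d=53, a=1
  k=6: m=28, d=1, a=56
d=1 and a=2a₀=56 at k=6, so the next step gives (m, d) = (28, 53) again — its k=1 value — and the period has length 6.

[28; 1, 13, 2, 13, 1, 56]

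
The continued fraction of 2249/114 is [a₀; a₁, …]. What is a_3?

1

2249 = 19·114 + 83   →  a_0 = 19
114 = 1·83 + 31   →  a_1 = 1
83 = 2·31 + 21   →  a_2 = 2
31 = 1·21 + 10   →  a_3 = 1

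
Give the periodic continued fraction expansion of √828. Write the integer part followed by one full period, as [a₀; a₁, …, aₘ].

a₀ = ⌊√828⌋ = 28.
With m₀=0, d₀=1 and mₖ₊₁ = dₖaₖ − mₖ, dₖ₊₁ = (n − mₖ₊₁²)/dₖ, aₖ₊₁ = ⌊(a₀+mₖ₊₁)/dₖ₊₁⌋:
  k=1: m=28, d=44, a=1
  k=2: m=16, d=13, a=3
  k=3: m=23, d=23, a=2
  k=4: m=23, d=13, a=3
  k=5: m=16, d=44, a=1
  k=6: m=28, d=1, a=56
d=1 and a=2a₀=56 at k=6, so the next step gives (m, d) = (28, 44) again — its k=1 value — and the period has length 6.

[28; 1, 3, 2, 3, 1, 56]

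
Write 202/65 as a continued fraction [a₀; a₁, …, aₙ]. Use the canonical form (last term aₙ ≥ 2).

[3; 9, 3, 2]

202 = 3·65 + 7
65 = 9·7 + 2
7 = 3·2 + 1
2 = 2·1 + 0  (stop)
So 202/65 = [3; 9, 3, 2].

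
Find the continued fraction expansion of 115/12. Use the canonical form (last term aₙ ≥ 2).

[9; 1, 1, 2, 2]

115 = 9×12 + 7
12 = 1×7 + 5
7 = 1×5 + 2
5 = 2×2 + 1
2 = 2×1 + 0  (stop)
So 115/12 = [9; 1, 1, 2, 2].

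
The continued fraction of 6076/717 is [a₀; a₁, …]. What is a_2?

9

6076 = 8·717 + 340   →  a_0 = 8
717 = 2·340 + 37   →  a_1 = 2
340 = 9·37 + 7   →  a_2 = 9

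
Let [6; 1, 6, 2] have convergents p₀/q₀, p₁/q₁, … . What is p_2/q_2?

Using pₖ = aₖpₖ₋₁ + pₖ₋₂, qₖ = aₖqₖ₋₁ + qₖ₋₂ (with p₋₁=1, p₋₂=0, q₋₁=0, q₋₂=1):
  k=0: a=6, p=6, q=1
  k=1: a=1, p=7, q=1
  k=2: a=6, p=48, q=7

48/7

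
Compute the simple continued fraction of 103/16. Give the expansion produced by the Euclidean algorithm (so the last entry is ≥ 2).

103 = 6*16 + 7
16 = 2*7 + 2
7 = 3*2 + 1
2 = 2*1 + 0  (stop)
So 103/16 = [6; 2, 3, 2].

[6; 2, 3, 2]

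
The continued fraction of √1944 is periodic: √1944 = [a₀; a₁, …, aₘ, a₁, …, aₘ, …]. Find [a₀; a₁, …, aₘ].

a₀ = ⌊√1944⌋ = 44.
With m₀=0, d₀=1 and mₖ₊₁ = dₖaₖ − mₖ, dₖ₊₁ = (n − mₖ₊₁²)/dₖ, aₖ₊₁ = ⌊(a₀+mₖ₊₁)/dₖ₊₁⌋:
  k=1: m=44, d=8, a=11
  k=2: m=44, d=1, a=88
d=1 and a=2a₀=88 at k=2, so the next step gives (m, d) = (44, 8) again — its k=1 value — and the period has length 2.

[44; 11, 88]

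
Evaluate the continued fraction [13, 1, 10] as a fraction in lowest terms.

153/11

Fold from the inside: start with 10/1.
  1 + 1/10 = 11/10
  13 + 10/11 = 153/11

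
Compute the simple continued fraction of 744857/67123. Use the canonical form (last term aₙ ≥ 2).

744857 = 11*67123 + 6504
67123 = 10*6504 + 2083
6504 = 3*2083 + 255
2083 = 8*255 + 43
255 = 5*43 + 40
43 = 1*40 + 3
40 = 13*3 + 1
3 = 3*1 + 0  (stop)
So 744857/67123 = [11; 10, 3, 8, 5, 1, 13, 3].

[11; 10, 3, 8, 5, 1, 13, 3]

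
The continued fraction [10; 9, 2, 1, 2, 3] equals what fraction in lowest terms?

2557/253

Using pₖ = aₖpₖ₋₁ + pₖ₋₂ and qₖ = aₖqₖ₋₁ + qₖ₋₂:
  k=0: a=10, p=10, q=1
  k=1: a=9, p=91, q=9
  k=2: a=2, p=192, q=19
  k=3: a=1, p=283, q=28
  k=4: a=2, p=758, q=75
  k=5: a=3, p=2557, q=253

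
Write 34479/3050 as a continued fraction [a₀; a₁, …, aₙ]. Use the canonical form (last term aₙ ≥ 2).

[11; 3, 3, 1, 1, 7, 4, 4]

34479 = 11·3050 + 929
3050 = 3·929 + 263
929 = 3·263 + 140
263 = 1·140 + 123
140 = 1·123 + 17
123 = 7·17 + 4
17 = 4·4 + 1
4 = 4·1 + 0  (stop)
So 34479/3050 = [11; 3, 3, 1, 1, 7, 4, 4].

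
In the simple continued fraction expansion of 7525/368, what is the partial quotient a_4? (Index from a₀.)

7525 = 20·368 + 165   →  a_0 = 20
368 = 2·165 + 38   →  a_1 = 2
165 = 4·38 + 13   →  a_2 = 4
38 = 2·13 + 12   →  a_3 = 2
13 = 1·12 + 1   →  a_4 = 1

1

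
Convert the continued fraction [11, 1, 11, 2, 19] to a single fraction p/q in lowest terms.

5805/487

Fold from the inside: start with 19/1.
  2 + 1/19 = 39/19
  11 + 19/39 = 448/39
  1 + 39/448 = 487/448
  11 + 448/487 = 5805/487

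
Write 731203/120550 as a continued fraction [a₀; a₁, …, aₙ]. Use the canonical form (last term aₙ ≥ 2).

[6; 15, 3, 1, 16, 7, 3, 5]

731203 = 6·120550 + 7903
120550 = 15·7903 + 2005
7903 = 3·2005 + 1888
2005 = 1·1888 + 117
1888 = 16·117 + 16
117 = 7·16 + 5
16 = 3·5 + 1
5 = 5·1 + 0  (stop)
So 731203/120550 = [6; 15, 3, 1, 16, 7, 3, 5].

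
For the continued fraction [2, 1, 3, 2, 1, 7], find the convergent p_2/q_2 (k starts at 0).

11/4

Using pₖ = aₖpₖ₋₁ + pₖ₋₂, qₖ = aₖqₖ₋₁ + qₖ₋₂ (with p₋₁=1, p₋₂=0, q₋₁=0, q₋₂=1):
  k=0: a=2, p=2, q=1
  k=1: a=1, p=3, q=1
  k=2: a=3, p=11, q=4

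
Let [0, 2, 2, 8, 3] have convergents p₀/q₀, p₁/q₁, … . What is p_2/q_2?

Using pₖ = aₖpₖ₋₁ + pₖ₋₂, qₖ = aₖqₖ₋₁ + qₖ₋₂ (with p₋₁=1, p₋₂=0, q₋₁=0, q₋₂=1):
  k=0: a=0, p=0, q=1
  k=1: a=2, p=1, q=2
  k=2: a=2, p=2, q=5

2/5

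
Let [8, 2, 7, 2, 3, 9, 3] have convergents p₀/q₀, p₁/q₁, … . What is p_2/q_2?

Using pₖ = aₖpₖ₋₁ + pₖ₋₂, qₖ = aₖqₖ₋₁ + qₖ₋₂ (with p₋₁=1, p₋₂=0, q₋₁=0, q₋₂=1):
  k=0: a=8, p=8, q=1
  k=1: a=2, p=17, q=2
  k=2: a=7, p=127, q=15

127/15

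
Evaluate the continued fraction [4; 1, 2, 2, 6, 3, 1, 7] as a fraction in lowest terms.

6836/1451

Using pₖ = aₖpₖ₋₁ + pₖ₋₂ and qₖ = aₖqₖ₋₁ + qₖ₋₂:
  k=0: a=4, p=4, q=1
  k=1: a=1, p=5, q=1
  k=2: a=2, p=14, q=3
  k=3: a=2, p=33, q=7
  k=4: a=6, p=212, q=45
  k=5: a=3, p=669, q=142
  k=6: a=1, p=881, q=187
  k=7: a=7, p=6836, q=1451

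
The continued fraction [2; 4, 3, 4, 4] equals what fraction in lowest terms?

Using pₖ = aₖpₖ₋₁ + pₖ₋₂ and qₖ = aₖqₖ₋₁ + qₖ₋₂:
  k=0: a=2, p=2, q=1
  k=1: a=4, p=9, q=4
  k=2: a=3, p=29, q=13
  k=3: a=4, p=125, q=56
  k=4: a=4, p=529, q=237

529/237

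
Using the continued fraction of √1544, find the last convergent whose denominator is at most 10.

√1544 = [39; 3, 2, 2, 9, 2, 2, 3, 78, …] (period length 8).
Convergents:
  p_0/q_0 = 39/1
  p_1/q_1 = 118/3
  p_2/q_2 = 275/7
  p_3/q_3 = 668/17
q_2 = 7 ≤ 10 < 17 = q_3, so the answer is 275/7.

275/7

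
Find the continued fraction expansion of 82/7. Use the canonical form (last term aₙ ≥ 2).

[11; 1, 2, 2]

82 = 11*7 + 5
7 = 1*5 + 2
5 = 2*2 + 1
2 = 2*1 + 0  (stop)
So 82/7 = [11; 1, 2, 2].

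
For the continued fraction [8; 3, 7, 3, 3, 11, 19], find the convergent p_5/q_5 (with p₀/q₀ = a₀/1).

Using pₖ = aₖpₖ₋₁ + pₖ₋₂, qₖ = aₖqₖ₋₁ + qₖ₋₂ (with p₋₁=1, p₋₂=0, q₋₁=0, q₋₂=1):
  k=0: a=8, p=8, q=1
  k=1: a=3, p=25, q=3
  k=2: a=7, p=183, q=22
  k=3: a=3, p=574, q=69
  k=4: a=3, p=1905, q=229
  k=5: a=11, p=21529, q=2588

21529/2588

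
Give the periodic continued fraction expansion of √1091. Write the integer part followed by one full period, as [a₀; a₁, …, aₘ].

a₀ = ⌊√1091⌋ = 33.
With m₀=0, d₀=1 and mₖ₊₁ = dₖaₖ − mₖ, dₖ₊₁ = (n − mₖ₊₁²)/dₖ, aₖ₊₁ = ⌊(a₀+mₖ₊₁)/dₖ₊₁⌋:
  k=1: m=33, d=2, a=33
  k=2: m=33, d=1, a=66
d=1 and a=2a₀=66 at k=2, so the next step gives (m, d) = (33, 2) again — its k=1 value — and the period has length 2.

[33; 33, 66]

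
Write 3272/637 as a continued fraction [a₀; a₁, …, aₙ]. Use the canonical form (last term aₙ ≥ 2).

3272 = 5·637 + 87
637 = 7·87 + 28
87 = 3·28 + 3
28 = 9·3 + 1
3 = 3·1 + 0  (stop)
So 3272/637 = [5; 7, 3, 9, 3].

[5; 7, 3, 9, 3]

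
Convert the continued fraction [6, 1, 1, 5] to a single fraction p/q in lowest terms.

Fold from the inside: start with 5/1.
  1 + 1/5 = 6/5
  1 + 5/6 = 11/6
  6 + 6/11 = 72/11

72/11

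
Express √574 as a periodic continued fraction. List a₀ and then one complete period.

a₀ = ⌊√574⌋ = 23.

[23; 1, 22, 1, 46]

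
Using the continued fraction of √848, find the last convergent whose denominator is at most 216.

2417/83

√848 = [29; 8, 3, 3, 3, 8, 58, …] (period length 6).
Convergents:
  p_0/q_0 = 29/1
  p_1/q_1 = 233/8
  p_2/q_2 = 728/25
  p_3/q_3 = 2417/83
  p_4/q_4 = 7979/274
q_3 = 83 ≤ 216 < 274 = q_4, so the answer is 2417/83.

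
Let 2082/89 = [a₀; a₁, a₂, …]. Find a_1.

2082 = 23·89 + 35   →  a_0 = 23
89 = 2·35 + 19   →  a_1 = 2

2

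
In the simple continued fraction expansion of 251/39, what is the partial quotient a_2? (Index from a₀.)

251 = 6·39 + 17   →  a_0 = 6
39 = 2·17 + 5   →  a_1 = 2
17 = 3·5 + 2   →  a_2 = 3

3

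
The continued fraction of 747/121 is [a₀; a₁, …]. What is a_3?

747 = 6·121 + 21   →  a_0 = 6
121 = 5·21 + 16   →  a_1 = 5
21 = 1·16 + 5   →  a_2 = 1
16 = 3·5 + 1   →  a_3 = 3

3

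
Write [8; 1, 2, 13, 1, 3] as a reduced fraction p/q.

1466/169

Fold from the inside: start with 3/1.
  1 + 1/3 = 4/3
  13 + 3/4 = 55/4
  2 + 4/55 = 114/55
  1 + 55/114 = 169/114
  8 + 114/169 = 1466/169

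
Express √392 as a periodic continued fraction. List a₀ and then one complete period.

a₀ = ⌊√392⌋ = 19.
With m₀=0, d₀=1 and mₖ₊₁ = dₖaₖ − mₖ, dₖ₊₁ = (n − mₖ₊₁²)/dₖ, aₖ₊₁ = ⌊(a₀+mₖ₊₁)/dₖ₊₁⌋:
  k=1: m=19, d=31, a=1
  k=2: m=12, d=8, a=3
  k=3: m=12, d=31, a=1
  k=4: m=19, d=1, a=38
d=1 and a=2a₀=38 at k=4, so the next step gives (m, d) = (19, 31) again — its k=1 value — and the period has length 4.

[19; 1, 3, 1, 38]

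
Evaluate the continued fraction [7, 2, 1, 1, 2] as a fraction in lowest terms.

Using pₖ = aₖpₖ₋₁ + pₖ₋₂ and qₖ = aₖqₖ₋₁ + qₖ₋₂:
  k=0: a=7, p=7, q=1
  k=1: a=2, p=15, q=2
  k=2: a=1, p=22, q=3
  k=3: a=1, p=37, q=5
  k=4: a=2, p=96, q=13

96/13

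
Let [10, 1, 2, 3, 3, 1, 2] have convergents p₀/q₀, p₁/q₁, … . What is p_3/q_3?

107/10

Using pₖ = aₖpₖ₋₁ + pₖ₋₂, qₖ = aₖqₖ₋₁ + qₖ₋₂ (with p₋₁=1, p₋₂=0, q₋₁=0, q₋₂=1):
  k=0: a=10, p=10, q=1
  k=1: a=1, p=11, q=1
  k=2: a=2, p=32, q=3
  k=3: a=3, p=107, q=10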